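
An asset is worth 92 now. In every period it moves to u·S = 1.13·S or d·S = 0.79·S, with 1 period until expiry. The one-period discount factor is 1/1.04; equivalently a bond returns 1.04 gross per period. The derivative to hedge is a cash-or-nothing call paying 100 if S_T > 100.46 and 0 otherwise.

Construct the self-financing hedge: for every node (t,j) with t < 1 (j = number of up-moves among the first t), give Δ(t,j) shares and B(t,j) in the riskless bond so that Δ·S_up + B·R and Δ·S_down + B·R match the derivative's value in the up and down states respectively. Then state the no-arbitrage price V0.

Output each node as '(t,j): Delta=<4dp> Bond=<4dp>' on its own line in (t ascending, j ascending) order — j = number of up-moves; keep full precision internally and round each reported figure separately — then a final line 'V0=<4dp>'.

No-arbitrage ⇒ martingale measure with p* = (R−d)/(u−d) = 0.7353.
At expiry t=1: V(1,0)=0.0000, V(1,1)=100.0000
Node (0,0) S=92.0000: V=(p*·100.0000+(1−p*)·0.0000)/1.04=70.7014; Δ=(100.0000−0.0000)/(103.9600−72.6800)=3.1969; B=V−Δ·S=-223.4163
Check: Δ(0,0)·S0 + B(0,0) = 70.7014 = V0.

(0,0): Delta=3.1969 Bond=-223.4163
V0=70.7014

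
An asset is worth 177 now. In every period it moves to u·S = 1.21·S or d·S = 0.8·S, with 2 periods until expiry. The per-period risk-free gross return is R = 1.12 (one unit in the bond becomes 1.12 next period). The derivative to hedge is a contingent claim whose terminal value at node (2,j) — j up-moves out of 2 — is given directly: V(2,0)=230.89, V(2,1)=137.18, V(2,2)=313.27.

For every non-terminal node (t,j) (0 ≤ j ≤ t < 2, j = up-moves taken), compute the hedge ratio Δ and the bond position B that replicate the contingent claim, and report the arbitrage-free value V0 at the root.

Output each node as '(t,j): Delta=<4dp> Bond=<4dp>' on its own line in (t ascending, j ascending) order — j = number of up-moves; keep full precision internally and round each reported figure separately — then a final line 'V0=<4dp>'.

(0,0): Delta=1.4378 Bond=-56.0268
(1,0): Delta=-1.6141 Bond=369.4096
(1,1): Delta=2.0054 Bond=-184.2949
V0=198.4715

No-arbitrage ⇒ martingale measure with p* = (R−d)/(u−d) = 0.7805.
Payoff layer (t=2): V(2,0)=230.8900, V(2,1)=137.1800, V(2,2)=313.2700
  t=1,j=0: stock 141.6000 → up 171.3360 (V=137.1800), down 113.2800 (V=230.8900). Price 140.8486; hedge Δ=-1.6141, bond B=369.4096.
  t=1,j=1: stock 214.1700 → up 259.1457 (V=313.2700), down 171.3360 (V=137.1800). Price 245.1929; hedge Δ=2.0054, bond B=-184.2949.
  t=0,j=0: stock 177.0000 → up 214.1700 (V=245.1929), down 141.6000 (V=140.8486). Price 198.4715; hedge Δ=1.4378, bond B=-56.0268.
Self-financing check: at every node Δ·S+B equals the discounted successor values.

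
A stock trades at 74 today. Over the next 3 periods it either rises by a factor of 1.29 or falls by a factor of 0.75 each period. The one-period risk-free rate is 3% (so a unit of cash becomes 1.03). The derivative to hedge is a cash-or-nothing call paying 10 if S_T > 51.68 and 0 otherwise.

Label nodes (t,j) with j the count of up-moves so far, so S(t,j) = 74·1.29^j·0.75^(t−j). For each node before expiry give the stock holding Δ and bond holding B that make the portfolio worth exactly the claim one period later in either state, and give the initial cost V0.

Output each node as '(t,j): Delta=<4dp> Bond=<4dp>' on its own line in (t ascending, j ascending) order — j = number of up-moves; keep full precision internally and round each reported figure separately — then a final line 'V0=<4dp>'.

Under the risk-neutral measure, an up-move has probability p* = (R−d)/(u−d) = 0.5185 and values discount at R = 1.03.
Terminal payoffs: V(3,0)=0.0000, V(3,1)=10.0000, V(3,2)=10.0000, V(3,3)=10.0000
(2,0): S=41.6250. Δ = (V_up−V_dn)/(S_up−S_dn) = (10.0000−0.0000)/(53.6962−31.2188) = 0.4449. V = [p*·10.0000 + (1−p*)·0.0000]/1.03 = 5.0342. B = V − Δ·S = -13.4844.
(2,1): S=71.5950. Δ = (V_up−V_dn)/(S_up−S_dn) = (10.0000−10.0000)/(92.3576−53.6962) = 0.0000. V = [p*·10.0000 + (1−p*)·10.0000]/1.03 = 9.7087. B = V − Δ·S = 9.7087.
(2,2): S=123.1434. Δ = (V_up−V_dn)/(S_up−S_dn) = (10.0000−10.0000)/(158.8550−92.3576) = 0.0000. V = [p*·10.0000 + (1−p*)·10.0000]/1.03 = 9.7087. B = V − Δ·S = 9.7087.
(1,0): S=55.5000. Δ = (V_up−V_dn)/(S_up−S_dn) = (9.7087−5.0342)/(71.5950−41.6250) = 0.1560. V = [p*·9.7087 + (1−p*)·5.0342]/1.03 = 7.2408. B = V − Δ·S = -1.4158.
(1,1): S=95.4600. Δ = (V_up−V_dn)/(S_up−S_dn) = (9.7087−9.7087)/(123.1434−71.5950) = 0.0000. V = [p*·9.7087 + (1−p*)·9.7087]/1.03 = 9.4260. B = V − Δ·S = 9.4260.
(0,0): S=74.0000. Δ = (V_up−V_dn)/(S_up−S_dn) = (9.4260−7.2408)/(95.4600−55.5000) = 0.0547. V = [p*·9.4260 + (1−p*)·7.2408]/1.03 = 8.1299. B = V − Δ·S = 4.0833.
Each (Δ,B) replicates both successor values, so the strategy is self-financing and V0 is arbitrage-free.

(0,0): Delta=0.0547 Bond=4.0833
(1,0): Delta=0.1560 Bond=-1.4158
(1,1): Delta=0.0000 Bond=9.4260
(2,0): Delta=0.4449 Bond=-13.4844
(2,1): Delta=0.0000 Bond=9.7087
(2,2): Delta=0.0000 Bond=9.7087
V0=8.1299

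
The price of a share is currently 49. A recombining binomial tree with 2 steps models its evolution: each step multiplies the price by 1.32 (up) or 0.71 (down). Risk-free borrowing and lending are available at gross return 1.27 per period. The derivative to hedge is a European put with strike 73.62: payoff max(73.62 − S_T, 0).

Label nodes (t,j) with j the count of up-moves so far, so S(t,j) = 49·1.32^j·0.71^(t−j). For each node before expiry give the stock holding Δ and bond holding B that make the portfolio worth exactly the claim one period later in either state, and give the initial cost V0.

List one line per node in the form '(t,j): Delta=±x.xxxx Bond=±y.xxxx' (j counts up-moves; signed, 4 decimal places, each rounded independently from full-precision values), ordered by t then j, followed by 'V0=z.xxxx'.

(0,0): Delta=-0.7157 Bond=37.8552
(1,0): Delta=-1.0000 Bond=57.9685
(1,1): Delta=-0.7020 Bond=47.1929
V0=2.7882

Risk-neutral probability p* = (R−d)/(u−d) = (1.27−0.71)/(1.32−0.71) = 0.9180.
Payoff layer (t=2): V(2,0)=48.9191, V(2,1)=27.6972, V(2,2)=0.0000
(1,0): S=34.7900. Δ = (V_up−V_dn)/(S_up−S_dn) = (27.6972−48.9191)/(45.9228−24.7009) = -1.0000. V = [p*·27.6972 + (1−p*)·48.9191]/1.27 = 23.1785. B = V − Δ·S = 57.9685.
(1,1): S=64.6800. Δ = (V_up−V_dn)/(S_up−S_dn) = (0.0000−27.6972)/(85.3776−45.9228) = -0.7020. V = [p*·0.0000 + (1−p*)·27.6972]/1.27 = 1.7876. B = V − Δ·S = 47.1929.
(0,0): S=49.0000. Δ = (V_up−V_dn)/(S_up−S_dn) = (1.7876−23.1785)/(64.6800−34.7900) = -0.7157. V = [p*·1.7876 + (1−p*)·23.1785]/1.27 = 2.7882. B = V − Δ·S = 37.8552.
Root portfolio cost Δ·49+B reproduces V0=2.7882.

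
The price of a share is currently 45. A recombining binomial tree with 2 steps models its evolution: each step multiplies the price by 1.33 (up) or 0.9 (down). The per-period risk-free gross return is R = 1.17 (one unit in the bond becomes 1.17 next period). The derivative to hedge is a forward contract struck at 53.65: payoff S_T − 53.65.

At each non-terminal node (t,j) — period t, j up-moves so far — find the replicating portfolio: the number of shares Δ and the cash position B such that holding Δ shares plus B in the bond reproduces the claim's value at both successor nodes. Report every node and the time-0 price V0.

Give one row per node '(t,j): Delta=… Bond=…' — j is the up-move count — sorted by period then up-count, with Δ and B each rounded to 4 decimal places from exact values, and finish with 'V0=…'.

(0,0): Delta=1.0000 Bond=-39.1921
(1,0): Delta=1.0000 Bond=-45.8547
(1,1): Delta=1.0000 Bond=-45.8547
V0=5.8079

Since d<R<u, set p* = (R−d)/(u−d) = 0.6279; price each node as the discounted p*-expectation of its children.
Terminal payoffs: V(2,0)=-17.2000, V(2,1)=0.2150, V(2,2)=25.9505
Node (1,0) S=40.5000: V=(p*·0.2150+(1−p*)·-17.2000)/1.17=-5.3547; Δ=(0.2150−-17.2000)/(53.8650−36.4500)=1.0000; B=V−Δ·S=-45.8547
Node (1,1) S=59.8500: V=(p*·25.9505+(1−p*)·0.2150)/1.17=13.9953; Δ=(25.9505−0.2150)/(79.6005−53.8650)=1.0000; B=V−Δ·S=-45.8547
Node (0,0) S=45.0000: V=(p*·13.9953+(1−p*)·-5.3547)/1.17=5.8079; Δ=(13.9953−-5.3547)/(59.8500−40.5000)=1.0000; B=V−Δ·S=-39.1921
Root portfolio cost Δ·45+B reproduces V0=5.8079.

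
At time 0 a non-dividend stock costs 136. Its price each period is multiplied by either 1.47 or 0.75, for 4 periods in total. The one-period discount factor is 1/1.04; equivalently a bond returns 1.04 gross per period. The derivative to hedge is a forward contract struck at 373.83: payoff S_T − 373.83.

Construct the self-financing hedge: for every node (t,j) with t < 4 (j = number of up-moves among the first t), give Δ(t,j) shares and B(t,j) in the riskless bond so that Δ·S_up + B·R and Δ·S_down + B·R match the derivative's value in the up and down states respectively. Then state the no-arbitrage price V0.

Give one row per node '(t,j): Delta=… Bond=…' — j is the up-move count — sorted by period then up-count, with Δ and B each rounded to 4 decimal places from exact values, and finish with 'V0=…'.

(0,0): Delta=1.0000 Bond=-319.5515
(1,0): Delta=1.0000 Bond=-332.3335
(1,1): Delta=1.0000 Bond=-332.3335
(2,0): Delta=1.0000 Bond=-345.6268
(2,1): Delta=1.0000 Bond=-345.6268
(2,2): Delta=1.0000 Bond=-345.6268
(3,0): Delta=1.0000 Bond=-359.4519
(3,1): Delta=1.0000 Bond=-359.4519
(3,2): Delta=1.0000 Bond=-359.4519
(3,3): Delta=1.0000 Bond=-359.4519
V0=-183.5515

Since d<R<u, set p* = (R−d)/(u−d) = 0.4028; price each node as the discounted p*-expectation of its children.
Terminal payoffs: V(4,0)=-330.7987, V(4,1)=-289.4887, V(4,2)=-208.5212, V(4,3)=-49.8247, V(4,4)=261.2205
(3,0): S=57.3750. Δ = (V_up−V_dn)/(S_up−S_dn) = (-289.4887−-330.7987)/(84.3413−43.0312) = 1.0000. V = [p*·-289.4887 + (1−p*)·-330.7987]/1.04 = -302.0769. B = V − Δ·S = -359.4519.
(3,1): S=112.4550. Δ = (V_up−V_dn)/(S_up−S_dn) = (-208.5212−-289.4887)/(165.3089−84.3413) = 1.0000. V = [p*·-208.5212 + (1−p*)·-289.4887]/1.04 = -246.9969. B = V − Δ·S = -359.4519.
(3,2): S=220.4118. Δ = (V_up−V_dn)/(S_up−S_dn) = (-49.8247−-208.5212)/(324.0053−165.3088) = 1.0000. V = [p*·-49.8247 + (1−p*)·-208.5212]/1.04 = -139.0401. B = V − Δ·S = -359.4519.
(3,3): S=432.0071. Δ = (V_up−V_dn)/(S_up−S_dn) = (261.2205−-49.8247)/(635.0505−324.0053) = 1.0000. V = [p*·261.2205 + (1−p*)·-49.8247]/1.04 = 72.5552. B = V − Δ·S = -359.4519.
(2,0): S=76.5000. Δ = (V_up−V_dn)/(S_up−S_dn) = (-246.9969−-302.0769)/(112.4550−57.3750) = 1.0000. V = [p*·-246.9969 + (1−p*)·-302.0769]/1.04 = -269.1268. B = V − Δ·S = -345.6268.
(2,1): S=149.9400. Δ = (V_up−V_dn)/(S_up−S_dn) = (-139.0401−-246.9969)/(220.4118−112.4550) = 1.0000. V = [p*·-139.0401 + (1−p*)·-246.9969]/1.04 = -195.6868. B = V − Δ·S = -345.6268.
(2,2): S=293.8824. Δ = (V_up−V_dn)/(S_up−S_dn) = (72.5552−-139.0401)/(432.0071−220.4118) = 1.0000. V = [p*·72.5552 + (1−p*)·-139.0401]/1.04 = -51.7444. B = V − Δ·S = -345.6268.
(1,0): S=102.0000. Δ = (V_up−V_dn)/(S_up−S_dn) = (-195.6868−-269.1268)/(149.9400−76.5000) = 1.0000. V = [p*·-195.6868 + (1−p*)·-269.1268]/1.04 = -230.3335. B = V − Δ·S = -332.3335.
(1,1): S=199.9200. Δ = (V_up−V_dn)/(S_up−S_dn) = (-51.7444−-195.6868)/(293.8824−149.9400) = 1.0000. V = [p*·-51.7444 + (1−p*)·-195.6868]/1.04 = -132.4135. B = V − Δ·S = -332.3335.
(0,0): S=136.0000. Δ = (V_up−V_dn)/(S_up−S_dn) = (-132.4135−-230.3335)/(199.9200−102.0000) = 1.0000. V = [p*·-132.4135 + (1−p*)·-230.3335]/1.04 = -183.5515. B = V − Δ·S = -319.5515.
Root portfolio cost Δ·136+B reproduces V0=-183.5515.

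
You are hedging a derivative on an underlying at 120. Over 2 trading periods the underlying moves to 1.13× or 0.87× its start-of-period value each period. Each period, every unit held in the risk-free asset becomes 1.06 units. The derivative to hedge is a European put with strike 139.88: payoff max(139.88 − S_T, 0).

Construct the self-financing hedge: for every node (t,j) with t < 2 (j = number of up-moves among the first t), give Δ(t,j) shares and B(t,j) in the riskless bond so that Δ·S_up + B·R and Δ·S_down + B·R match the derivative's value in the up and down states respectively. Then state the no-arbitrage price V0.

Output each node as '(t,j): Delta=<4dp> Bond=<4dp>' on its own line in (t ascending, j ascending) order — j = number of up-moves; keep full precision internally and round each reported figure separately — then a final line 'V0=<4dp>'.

Risk-neutral probability p* = (R−d)/(u−d) = (1.06−0.87)/(1.13−0.87) = 0.7308.
Terminal values V(2,·): V(2,0)=49.0520, V(2,1)=21.9080, V(2,2)=0.0000
  t=1,j=0: stock 104.4000 → up 117.9720 (V=21.9080), down 90.8280 (V=49.0520). Price 27.5623; hedge Δ=-1.0000, bond B=131.9623.
  t=1,j=1: stock 135.6000 → up 153.2280 (V=0.0000), down 117.9720 (V=21.9080). Price 5.5644; hedge Δ=-0.6214, bond B=89.8260.
  t=0,j=0: stock 120.0000 → up 135.6000 (V=5.5644), down 104.4000 (V=27.5623). Price 10.8367; hedge Δ=-0.7051, bond B=95.4437.
Root portfolio cost Δ·120+B reproduces V0=10.8367.

(0,0): Delta=-0.7051 Bond=95.4437
(1,0): Delta=-1.0000 Bond=131.9623
(1,1): Delta=-0.6214 Bond=89.8260
V0=10.8367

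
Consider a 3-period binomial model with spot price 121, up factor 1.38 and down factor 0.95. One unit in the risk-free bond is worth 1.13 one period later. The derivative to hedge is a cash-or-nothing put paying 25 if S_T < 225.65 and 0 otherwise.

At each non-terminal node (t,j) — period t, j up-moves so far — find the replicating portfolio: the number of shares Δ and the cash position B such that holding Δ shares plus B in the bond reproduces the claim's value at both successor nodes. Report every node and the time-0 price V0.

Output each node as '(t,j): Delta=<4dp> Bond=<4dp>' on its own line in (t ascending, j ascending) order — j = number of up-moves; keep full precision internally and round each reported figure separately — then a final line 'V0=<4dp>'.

Under the risk-neutral measure, an up-move has probability p* = (R−d)/(u−d) = 0.4186 and values discount at R = 1.13.
At expiry t=3: V(3,0)=25.0000, V(3,1)=25.0000, V(3,2)=25.0000, V(3,3)=0.0000
  t=2,j=0: stock 109.2025 → up 150.6994 (V=25.0000), down 103.7424 (V=25.0000). Price 22.1239; hedge Δ=0.0000, bond B=22.1239.
  t=2,j=1: stock 158.6310 → up 218.9108 (V=25.0000), down 150.6994 (V=25.0000). Price 22.1239; hedge Δ=0.0000, bond B=22.1239.
  t=2,j=2: stock 230.4324 → up 317.9967 (V=0.0000), down 218.9108 (V=25.0000). Price 12.8627; hedge Δ=-0.2523, bond B=71.0023.
  t=1,j=0: stock 114.9500 → up 158.6310 (V=22.1239), down 109.2025 (V=22.1239). Price 19.5787; hedge Δ=0.0000, bond B=19.5787.
  t=1,j=1: stock 166.9800 → up 230.4324 (V=12.8627), down 158.6310 (V=22.1239). Price 16.1479; hedge Δ=-0.1290, bond B=37.6855.
  t=0,j=0: stock 121.0000 → up 166.9800 (V=16.1479), down 114.9500 (V=19.5787). Price 16.0553; hedge Δ=-0.0659, bond B=24.0339.
Check: Δ(0,0)·S0 + B(0,0) = 16.0553 = V0.

(0,0): Delta=-0.0659 Bond=24.0339
(1,0): Delta=0.0000 Bond=19.5787
(1,1): Delta=-0.1290 Bond=37.6855
(2,0): Delta=0.0000 Bond=22.1239
(2,1): Delta=0.0000 Bond=22.1239
(2,2): Delta=-0.2523 Bond=71.0023
V0=16.0553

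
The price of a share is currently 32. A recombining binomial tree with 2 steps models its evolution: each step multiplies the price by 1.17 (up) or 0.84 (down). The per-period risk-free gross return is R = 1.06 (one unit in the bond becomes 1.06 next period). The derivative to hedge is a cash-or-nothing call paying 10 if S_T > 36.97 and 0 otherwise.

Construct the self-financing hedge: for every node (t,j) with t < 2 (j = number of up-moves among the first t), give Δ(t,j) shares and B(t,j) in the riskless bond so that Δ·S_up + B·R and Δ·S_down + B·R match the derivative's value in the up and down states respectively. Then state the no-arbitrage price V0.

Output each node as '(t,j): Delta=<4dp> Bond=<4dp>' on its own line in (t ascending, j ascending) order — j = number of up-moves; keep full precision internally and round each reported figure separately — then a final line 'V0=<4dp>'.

Risk-neutral probability p* = (R−d)/(u−d) = (1.06−0.84)/(1.17−0.84) = 0.6667.
Payoff layer (t=2): V(2,0)=0.0000, V(2,1)=0.0000, V(2,2)=10.0000
Node (1,0) S=26.8800: V=(p*·0.0000+(1−p*)·0.0000)/1.06=0.0000; Δ=(0.0000−0.0000)/(31.4496−22.5792)=0.0000; B=V−Δ·S=0.0000
Node (1,1) S=37.4400: V=(p*·10.0000+(1−p*)·0.0000)/1.06=6.2893; Δ=(10.0000−0.0000)/(43.8048−31.4496)=0.8094; B=V−Δ·S=-24.0137
Node (0,0) S=32.0000: V=(p*·6.2893+(1−p*)·0.0000)/1.06=3.9555; Δ=(6.2893−0.0000)/(37.4400−26.8800)=0.5956; B=V−Δ·S=-15.1030
Check: Δ(0,0)·S0 + B(0,0) = 3.9555 = V0.

(0,0): Delta=0.5956 Bond=-15.1030
(1,0): Delta=0.0000 Bond=0.0000
(1,1): Delta=0.8094 Bond=-24.0137
V0=3.9555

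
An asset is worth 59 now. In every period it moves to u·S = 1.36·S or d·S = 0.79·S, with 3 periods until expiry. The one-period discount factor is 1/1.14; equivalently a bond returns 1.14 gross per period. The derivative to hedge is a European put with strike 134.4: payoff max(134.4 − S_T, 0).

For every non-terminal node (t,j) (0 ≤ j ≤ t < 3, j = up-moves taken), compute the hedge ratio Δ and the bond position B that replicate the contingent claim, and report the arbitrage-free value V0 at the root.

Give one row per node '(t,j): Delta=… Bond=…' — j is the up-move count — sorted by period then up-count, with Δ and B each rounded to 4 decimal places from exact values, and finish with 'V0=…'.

Risk-neutral probability p* = (R−d)/(u−d) = (1.14−0.79)/(1.36−0.79) = 0.6140.
At expiry t=3: V(3,0)=105.3107, V(3,1)=84.3222, V(3,2)=48.1901, V(3,3)=0.0000
(2,0): S=36.8219. Δ = (V_up−V_dn)/(S_up−S_dn) = (84.3222−105.3107)/(50.0778−29.0893) = -1.0000. V = [p*·84.3222 + (1−p*)·105.3107]/1.14 = 81.0728. B = V − Δ·S = 117.8947.
(2,1): S=63.3896. Δ = (V_up−V_dn)/(S_up−S_dn) = (48.1901−84.3222)/(86.2099−50.0778) = -1.0000. V = [p*·48.1901 + (1−p*)·84.3222]/1.14 = 54.5051. B = V − Δ·S = 117.8947.
(2,2): S=109.1264. Δ = (V_up−V_dn)/(S_up−S_dn) = (0.0000−48.1901)/(148.4119−86.2099) = -0.7747. V = [p*·0.0000 + (1−p*)·48.1901]/1.14 = 16.3155. B = V − Δ·S = 100.8596.
(1,0): S=46.6100. Δ = (V_up−V_dn)/(S_up−S_dn) = (54.5051−81.0728)/(63.3896−36.8219) = -1.0000. V = [p*·54.5051 + (1−p*)·81.0728]/1.14 = 56.8064. B = V − Δ·S = 103.4164.
(1,1): S=80.2400. Δ = (V_up−V_dn)/(S_up−S_dn) = (16.3155−54.5051)/(109.1264−63.3896) = -0.8350. V = [p*·16.3155 + (1−p*)·54.5051]/1.14 = 27.2416. B = V − Δ·S = 94.2409.
(0,0): S=59.0000. Δ = (V_up−V_dn)/(S_up−S_dn) = (27.2416−56.8064)/(80.2400−46.6100) = -0.8791. V = [p*·27.2416 + (1−p*)·56.8064]/1.14 = 33.9058. B = V − Δ·S = 85.7740.
The time-0 hedge costs 33.9058, which is the no-arbitrage price.

(0,0): Delta=-0.8791 Bond=85.7740
(1,0): Delta=-1.0000 Bond=103.4164
(1,1): Delta=-0.8350 Bond=94.2409
(2,0): Delta=-1.0000 Bond=117.8947
(2,1): Delta=-1.0000 Bond=117.8947
(2,2): Delta=-0.7747 Bond=100.8596
V0=33.9058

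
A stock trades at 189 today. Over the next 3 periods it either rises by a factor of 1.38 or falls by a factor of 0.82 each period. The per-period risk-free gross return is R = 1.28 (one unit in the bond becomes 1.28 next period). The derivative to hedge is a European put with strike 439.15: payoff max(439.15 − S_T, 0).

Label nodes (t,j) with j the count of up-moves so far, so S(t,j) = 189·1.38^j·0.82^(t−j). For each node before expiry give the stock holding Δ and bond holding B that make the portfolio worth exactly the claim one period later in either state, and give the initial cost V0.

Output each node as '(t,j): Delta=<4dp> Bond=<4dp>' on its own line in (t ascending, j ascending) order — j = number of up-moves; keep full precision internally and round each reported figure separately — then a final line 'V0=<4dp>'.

(0,0): Delta=-0.7760 Bond=182.2872
(1,0): Delta=-1.0000 Bond=268.0359
(1,1): Delta=-0.7471 Bond=225.7823
(2,0): Delta=-1.0000 Bond=343.0859
(2,1): Delta=-1.0000 Bond=343.0859
(2,2): Delta=-0.7145 Bond=277.2439
V0=35.6144

The replicating-portfolio and risk-neutral prices coincide; use p* = (1.28−0.82)/(1.38−0.82) = 0.8214 for the latter.
At expiry t=3: V(3,0)=334.9414, V(3,1)=263.7746, V(3,2)=144.0061, V(3,3)=0.0000
(2,0): S=127.0836. Δ = (V_up−V_dn)/(S_up−S_dn) = (263.7746−334.9414)/(175.3754−104.2086) = -1.0000. V = [p*·263.7746 + (1−p*)·334.9414]/1.28 = 216.0023. B = V − Δ·S = 343.0859.
(2,1): S=213.8724. Δ = (V_up−V_dn)/(S_up−S_dn) = (144.0061−263.7746)/(295.1439−175.3754) = -1.0000. V = [p*·144.0061 + (1−p*)·263.7746]/1.28 = 129.2135. B = V − Δ·S = 343.0859.
(2,2): S=359.9316. Δ = (V_up−V_dn)/(S_up−S_dn) = (0.0000−144.0061)/(496.7056−295.1439) = -0.7145. V = [p*·0.0000 + (1−p*)·144.0061]/1.28 = 20.0901. B = V − Δ·S = 277.2439.
(1,0): S=154.9800. Δ = (V_up−V_dn)/(S_up−S_dn) = (129.2135−216.0023)/(213.8724−127.0836) = -1.0000. V = [p*·129.2135 + (1−p*)·216.0023]/1.28 = 113.0559. B = V − Δ·S = 268.0359.
(1,1): S=260.8200. Δ = (V_up−V_dn)/(S_up−S_dn) = (20.0901−129.2135)/(359.9316−213.8724) = -0.7471. V = [p*·20.0901 + (1−p*)·129.2135]/1.28 = 30.9191. B = V − Δ·S = 225.7823.
(0,0): S=189.0000. Δ = (V_up−V_dn)/(S_up−S_dn) = (30.9191−113.0559)/(260.8200−154.9800) = -0.7760. V = [p*·30.9191 + (1−p*)·113.0559]/1.28 = 35.6144. B = V − Δ·S = 182.2872.
Each (Δ,B) replicates both successor values, so the strategy is self-financing and V0 is arbitrage-free.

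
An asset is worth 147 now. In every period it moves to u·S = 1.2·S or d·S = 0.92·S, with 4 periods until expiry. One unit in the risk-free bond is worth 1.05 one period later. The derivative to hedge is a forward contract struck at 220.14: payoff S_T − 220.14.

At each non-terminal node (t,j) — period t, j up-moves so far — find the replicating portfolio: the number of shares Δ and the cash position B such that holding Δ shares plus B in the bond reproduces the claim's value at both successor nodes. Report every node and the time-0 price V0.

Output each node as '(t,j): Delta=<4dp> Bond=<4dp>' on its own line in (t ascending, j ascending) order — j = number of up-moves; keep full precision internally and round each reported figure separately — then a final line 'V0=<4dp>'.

Under the risk-neutral measure, an up-move has probability p* = (R−d)/(u−d) = 0.4643 and values discount at R = 1.05.
Payoff layer (t=4): V(4,0)=-114.8302, V(4,1)=-82.7794, V(4,2)=-40.9740, V(4,3)=13.5547, V(4,4)=84.6792
  t=3,j=0: stock 114.4671 → up 137.3606 (V=-82.7794), down 105.3098 (V=-114.8302). Price -95.1900; hedge Δ=1.0000, bond B=-209.6571.
  t=3,j=1: stock 149.3050 → up 179.1660 (V=-40.9740), down 137.3606 (V=-82.7794). Price -60.3522; hedge Δ=1.0000, bond B=-209.6571.
  t=3,j=2: stock 194.7456 → up 233.6947 (V=13.5547), down 179.1660 (V=-40.9740). Price -14.9115; hedge Δ=1.0000, bond B=-209.6571.
  t=3,j=3: stock 254.0160 → up 304.8192 (V=84.6792), down 233.6947 (V=13.5547). Price 44.3589; hedge Δ=1.0000, bond B=-209.6571.
  t=2,j=0: stock 124.4208 → up 149.3050 (V=-60.3522), down 114.4671 (V=-95.1900). Price -75.2527; hedge Δ=1.0000, bond B=-199.6735.
  t=2,j=1: stock 162.2880 → up 194.7456 (V=-14.9115), down 149.3050 (V=-60.3522). Price -37.3855; hedge Δ=1.0000, bond B=-199.6735.
  t=2,j=2: stock 211.6800 → up 254.0160 (V=44.3589), down 194.7456 (V=-14.9115). Price 12.0065; hedge Δ=1.0000, bond B=-199.6735.
  t=1,j=0: stock 135.2400 → up 162.2880 (V=-37.3855), down 124.4208 (V=-75.2527). Price -54.9252; hedge Δ=1.0000, bond B=-190.1652.
  t=1,j=1: stock 176.4000 → up 211.6800 (V=12.0065), down 162.2880 (V=-37.3855). Price -13.7652; hedge Δ=1.0000, bond B=-190.1652.
  t=0,j=0: stock 147.0000 → up 176.4000 (V=-13.7652), down 135.2400 (V=-54.9252). Price -34.1097; hedge Δ=1.0000, bond B=-181.1097.
Self-financing check: at every node Δ·S+B equals the discounted successor values.

(0,0): Delta=1.0000 Bond=-181.1097
(1,0): Delta=1.0000 Bond=-190.1652
(1,1): Delta=1.0000 Bond=-190.1652
(2,0): Delta=1.0000 Bond=-199.6735
(2,1): Delta=1.0000 Bond=-199.6735
(2,2): Delta=1.0000 Bond=-199.6735
(3,0): Delta=1.0000 Bond=-209.6571
(3,1): Delta=1.0000 Bond=-209.6571
(3,2): Delta=1.0000 Bond=-209.6571
(3,3): Delta=1.0000 Bond=-209.6571
V0=-34.1097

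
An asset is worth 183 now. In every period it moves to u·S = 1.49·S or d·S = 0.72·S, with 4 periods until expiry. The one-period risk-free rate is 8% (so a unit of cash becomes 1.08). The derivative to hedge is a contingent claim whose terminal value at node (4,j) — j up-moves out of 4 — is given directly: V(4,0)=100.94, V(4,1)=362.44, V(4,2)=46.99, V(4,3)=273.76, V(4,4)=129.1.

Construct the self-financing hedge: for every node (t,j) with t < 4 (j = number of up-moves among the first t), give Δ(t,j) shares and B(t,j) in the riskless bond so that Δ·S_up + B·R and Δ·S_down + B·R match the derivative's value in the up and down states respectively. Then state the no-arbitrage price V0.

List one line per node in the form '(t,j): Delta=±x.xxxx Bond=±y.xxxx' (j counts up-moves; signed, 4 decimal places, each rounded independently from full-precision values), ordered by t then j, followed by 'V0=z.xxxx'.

(0,0): Delta=-0.1215 Bond=164.5891
(1,0): Delta=-0.2818 Bond=198.8792
(1,1): Delta=-0.0333 Bond=153.6996
(2,0): Delta=-0.1045 Bond=197.9658
(2,1): Delta=-0.3794 Bond=233.9498
(2,2): Delta=0.1572 Bond=88.6033
(3,0): Delta=4.9720 Bond=-132.9440
(3,1): Delta=-2.8983 Bond=608.7095
(3,2): Delta=1.0068 Bond=-152.8284
(3,3): Delta=-0.3103 Bond=378.7282
V0=142.3530

The replicating-portfolio and risk-neutral prices coincide; use p* = (1.08−0.72)/(1.49−0.72) = 0.4675 for the latter.
Terminal values V(4,·): V(4,0)=100.9400, V(4,1)=362.4400, V(4,2)=46.9900, V(4,3)=273.7600, V(4,4)=129.1000
  t=3,j=0: stock 68.3044 → up 101.7735 (V=362.4400), down 49.1792 (V=100.9400). Price 206.6664; hedge Δ=4.9720, bond B=-132.9440.
  t=3,j=1: stock 141.3521 → up 210.6147 (V=46.9900), down 101.7735 (V=362.4400). Price 199.0342; hedge Δ=-2.8983, bond B=608.7095.
  t=3,j=2: stock 292.5204 → up 435.8554 (V=273.7600), down 210.6147 (V=46.9900). Price 141.6781; hedge Δ=1.0068, bond B=-152.8284.
  t=3,j=3: stock 605.3547 → up 901.9785 (V=129.1000), down 435.8554 (V=273.7600). Price 190.8581; hedge Δ=-0.3103, bond B=378.7282.
  t=2,j=0: stock 94.8672 → up 141.3521 (V=199.0342), down 68.3044 (V=206.6664). Price 188.0538; hedge Δ=-0.1045, bond B=197.9658.
  t=2,j=1: stock 196.3224 → up 292.5204 (V=141.6781), down 141.3521 (V=199.0342). Price 159.4614; hedge Δ=-0.3794, bond B=233.9498.
  t=2,j=2: stock 406.2783 → up 605.3547 (V=190.8581), down 292.5204 (V=141.6781). Price 152.4735; hedge Δ=0.1572, bond B=88.6033.
  t=1,j=0: stock 131.7600 → up 196.3224 (V=159.4614), down 94.8672 (V=188.0538). Price 161.7462; hedge Δ=-0.2818, bond B=198.8792.
  t=1,j=1: stock 272.6700 → up 406.2783 (V=152.4735), down 196.3224 (V=159.4614). Price 144.6244; hedge Δ=-0.0333, bond B=153.6996.
  t=0,j=0: stock 183.0000 → up 272.6700 (V=144.6244), down 131.7600 (V=161.7462). Price 142.3530; hedge Δ=-0.1215, bond B=164.5891.
Each (Δ,B) replicates both successor values, so the strategy is self-financing and V0 is arbitrage-free.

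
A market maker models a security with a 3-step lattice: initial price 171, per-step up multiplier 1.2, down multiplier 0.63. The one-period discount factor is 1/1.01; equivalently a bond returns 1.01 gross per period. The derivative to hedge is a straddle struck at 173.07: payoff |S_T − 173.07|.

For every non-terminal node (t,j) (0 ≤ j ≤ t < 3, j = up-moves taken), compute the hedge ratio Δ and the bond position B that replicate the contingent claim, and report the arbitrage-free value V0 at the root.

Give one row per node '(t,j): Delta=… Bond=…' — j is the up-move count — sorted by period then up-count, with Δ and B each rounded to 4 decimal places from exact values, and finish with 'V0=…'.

(0,0): Delta=0.0944 Bond=51.2469
(1,0): Delta=-1.0000 Bond=169.6598
(1,1): Delta=0.3817 Bond=-7.1909
(2,0): Delta=-1.0000 Bond=171.3564
(2,1): Delta=-1.0000 Bond=171.3564
(2,2): Delta=0.7444 Bond=-96.5725
V0=67.3905

The replicating-portfolio and risk-neutral prices coincide; use p* = (1.01−0.63)/(1.2−0.63) = 0.6667 for the latter.
Payoff layer (t=3): V(3,0)=130.3120, V(3,1)=91.6261, V(3,2)=17.9388, V(3,3)=122.4180
(2,0): S=67.8699. Δ = (V_up−V_dn)/(S_up−S_dn) = (91.6261−130.3120)/(81.4439−42.7580) = -1.0000. V = [p*·91.6261 + (1−p*)·130.3120]/1.01 = 103.4865. B = V − Δ·S = 171.3564.
(2,1): S=129.2760. Δ = (V_up−V_dn)/(S_up−S_dn) = (17.9388−91.6261)/(155.1312−81.4439) = -1.0000. V = [p*·17.9388 + (1−p*)·91.6261]/1.01 = 42.0804. B = V − Δ·S = 171.3564.
(2,2): S=246.2400. Δ = (V_up−V_dn)/(S_up−S_dn) = (122.4180−17.9388)/(295.4880−155.1312) = 0.7444. V = [p*·122.4180 + (1−p*)·17.9388]/1.01 = 86.7244. B = V − Δ·S = -96.5725.
(1,0): S=107.7300. Δ = (V_up−V_dn)/(S_up−S_dn) = (42.0804−103.4865)/(129.2760−67.8699) = -1.0000. V = [p*·42.0804 + (1−p*)·103.4865]/1.01 = 61.9298. B = V − Δ·S = 169.6598.
(1,1): S=205.2000. Δ = (V_up−V_dn)/(S_up−S_dn) = (86.7244−42.0804)/(246.2400−129.2760) = 0.3817. V = [p*·86.7244 + (1−p*)·42.0804]/1.01 = 71.1317. B = V − Δ·S = -7.1909.
(0,0): S=171.0000. Δ = (V_up−V_dn)/(S_up−S_dn) = (71.1317−61.9298)/(205.2000−107.7300) = 0.0944. V = [p*·71.1317 + (1−p*)·61.9298]/1.01 = 67.3905. B = V − Δ·S = 51.2469.
Each (Δ,B) replicates both successor values, so the strategy is self-financing and V0 is arbitrage-free.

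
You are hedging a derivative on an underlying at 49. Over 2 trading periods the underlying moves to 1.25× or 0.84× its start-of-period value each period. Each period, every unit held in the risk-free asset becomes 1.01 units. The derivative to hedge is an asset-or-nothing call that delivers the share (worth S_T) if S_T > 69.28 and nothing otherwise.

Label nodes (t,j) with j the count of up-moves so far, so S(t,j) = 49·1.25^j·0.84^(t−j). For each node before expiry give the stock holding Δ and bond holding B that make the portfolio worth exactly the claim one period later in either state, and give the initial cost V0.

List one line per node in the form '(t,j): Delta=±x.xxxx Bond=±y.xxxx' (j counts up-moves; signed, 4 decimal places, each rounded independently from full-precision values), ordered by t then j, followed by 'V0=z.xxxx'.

No-arbitrage ⇒ martingale measure with p* = (R−d)/(u−d) = 0.4146.
Payoff layer (t=2): V(2,0)=0.0000, V(2,1)=0.0000, V(2,2)=76.5625
(1,0): S=41.1600. Δ = (V_up−V_dn)/(S_up−S_dn) = (0.0000−0.0000)/(51.4500−34.5744) = 0.0000. V = [p*·0.0000 + (1−p*)·0.0000]/1.01 = 0.0000. B = V − Δ·S = 0.0000.
(1,1): S=61.2500. Δ = (V_up−V_dn)/(S_up−S_dn) = (76.5625−0.0000)/(76.5625−51.4500) = 3.0488. V = [p*·76.5625 + (1−p*)·0.0000]/1.01 = 31.4311. B = V − Δ·S = -155.3067.
(0,0): S=49.0000. Δ = (V_up−V_dn)/(S_up−S_dn) = (31.4311−0.0000)/(61.2500−41.1600) = 1.5645. V = [p*·31.4311 + (1−p*)·0.0000]/1.01 = 12.9034. B = V − Δ·S = -63.7579.
Self-financing check: at every node Δ·S+B equals the discounted successor values.

(0,0): Delta=1.5645 Bond=-63.7579
(1,0): Delta=0.0000 Bond=0.0000
(1,1): Delta=3.0488 Bond=-155.3067
V0=12.9034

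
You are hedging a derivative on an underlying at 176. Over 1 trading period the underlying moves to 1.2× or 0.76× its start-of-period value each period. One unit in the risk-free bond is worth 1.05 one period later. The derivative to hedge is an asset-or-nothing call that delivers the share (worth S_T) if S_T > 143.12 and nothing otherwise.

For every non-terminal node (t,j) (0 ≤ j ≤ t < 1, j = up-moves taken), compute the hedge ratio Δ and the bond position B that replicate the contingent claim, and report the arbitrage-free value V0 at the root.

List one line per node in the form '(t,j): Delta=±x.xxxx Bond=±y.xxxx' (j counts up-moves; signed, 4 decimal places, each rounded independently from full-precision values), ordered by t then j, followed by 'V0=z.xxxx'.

(0,0): Delta=2.7273 Bond=-347.4286
V0=132.5714

Risk-neutral probability p* = (R−d)/(u−d) = (1.05−0.76)/(1.2−0.76) = 0.6591.
Payoff layer (t=1): V(1,0)=0.0000, V(1,1)=211.2000
  t=0,j=0: stock 176.0000 → up 211.2000 (V=211.2000), down 133.7600 (V=0.0000). Price 132.5714; hedge Δ=2.7273, bond B=-347.4286.
Root portfolio cost Δ·176+B reproduces V0=132.5714.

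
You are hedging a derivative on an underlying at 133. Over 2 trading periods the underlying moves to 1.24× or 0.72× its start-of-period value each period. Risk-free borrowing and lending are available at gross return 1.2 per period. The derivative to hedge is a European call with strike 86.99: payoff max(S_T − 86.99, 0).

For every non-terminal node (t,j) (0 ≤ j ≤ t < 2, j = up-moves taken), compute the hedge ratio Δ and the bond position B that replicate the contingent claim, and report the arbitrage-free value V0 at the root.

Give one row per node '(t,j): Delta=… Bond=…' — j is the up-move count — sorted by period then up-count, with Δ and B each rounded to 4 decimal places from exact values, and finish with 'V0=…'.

The replicating-portfolio and risk-neutral prices coincide; use p* = (1.2−0.72)/(1.24−0.72) = 0.9231 for the latter.
Terminal values V(2,·): V(2,0)=0.0000, V(2,1)=31.7524, V(2,2)=117.5108
Node (1,0) S=95.7600: V=(p*·31.7524+(1−p*)·0.0000)/1.2=24.4249; Δ=(31.7524−0.0000)/(118.7424−68.9472)=0.6377; B=V−Δ·S=-36.6374
Node (1,1) S=164.9200: V=(p*·117.5108+(1−p*)·31.7524)/1.2=92.4283; Δ=(117.5108−31.7524)/(204.5008−118.7424)=1.0000; B=V−Δ·S=-72.4917
Node (0,0) S=133.0000: V=(p*·92.4283+(1−p*)·24.4249)/1.2=72.6644; Δ=(92.4283−24.4249)/(164.9200−95.7600)=0.9833; B=V−Δ·S=-58.1114
Check: Δ(0,0)·S0 + B(0,0) = 72.6644 = V0.

(0,0): Delta=0.9833 Bond=-58.1114
(1,0): Delta=0.6377 Bond=-36.6374
(1,1): Delta=1.0000 Bond=-72.4917
V0=72.6644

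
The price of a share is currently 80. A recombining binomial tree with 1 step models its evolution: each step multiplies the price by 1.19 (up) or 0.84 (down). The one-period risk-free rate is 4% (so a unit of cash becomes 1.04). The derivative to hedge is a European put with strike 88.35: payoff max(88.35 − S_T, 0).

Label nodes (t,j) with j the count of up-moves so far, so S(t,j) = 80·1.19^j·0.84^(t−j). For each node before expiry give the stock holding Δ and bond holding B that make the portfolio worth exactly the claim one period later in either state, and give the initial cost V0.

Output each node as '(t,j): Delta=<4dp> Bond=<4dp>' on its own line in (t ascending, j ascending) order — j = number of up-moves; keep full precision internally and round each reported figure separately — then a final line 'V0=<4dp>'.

The replicating-portfolio and risk-neutral prices coincide; use p* = (1.04−0.84)/(1.19−0.84) = 0.5714 for the latter.
Terminal values V(1,·): V(1,0)=21.1500, V(1,1)=0.0000
  t=0,j=0: stock 80.0000 → up 95.2000 (V=0.0000), down 67.2000 (V=21.1500). Price 8.7157; hedge Δ=-0.7554, bond B=69.1442.
Check: Δ(0,0)·S0 + B(0,0) = 8.7157 = V0.

(0,0): Delta=-0.7554 Bond=69.1442
V0=8.7157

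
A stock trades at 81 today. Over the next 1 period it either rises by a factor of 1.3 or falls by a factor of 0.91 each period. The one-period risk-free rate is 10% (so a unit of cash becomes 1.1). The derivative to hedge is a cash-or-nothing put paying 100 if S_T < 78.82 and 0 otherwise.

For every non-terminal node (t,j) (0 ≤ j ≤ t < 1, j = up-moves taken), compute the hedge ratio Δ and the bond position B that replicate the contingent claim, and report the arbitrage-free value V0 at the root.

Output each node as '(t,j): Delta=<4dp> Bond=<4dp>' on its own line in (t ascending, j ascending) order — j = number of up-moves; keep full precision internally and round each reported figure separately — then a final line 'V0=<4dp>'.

(0,0): Delta=-3.1656 Bond=303.0303
V0=46.6200

Since d<R<u, set p* = (R−d)/(u−d) = 0.4872; price each node as the discounted p*-expectation of its children.
At expiry t=1: V(1,0)=100.0000, V(1,1)=0.0000
  t=0,j=0: stock 81.0000 → up 105.3000 (V=0.0000), down 73.7100 (V=100.0000). Price 46.6200; hedge Δ=-3.1656, bond B=303.0303.
Root portfolio cost Δ·81+B reproduces V0=46.6200.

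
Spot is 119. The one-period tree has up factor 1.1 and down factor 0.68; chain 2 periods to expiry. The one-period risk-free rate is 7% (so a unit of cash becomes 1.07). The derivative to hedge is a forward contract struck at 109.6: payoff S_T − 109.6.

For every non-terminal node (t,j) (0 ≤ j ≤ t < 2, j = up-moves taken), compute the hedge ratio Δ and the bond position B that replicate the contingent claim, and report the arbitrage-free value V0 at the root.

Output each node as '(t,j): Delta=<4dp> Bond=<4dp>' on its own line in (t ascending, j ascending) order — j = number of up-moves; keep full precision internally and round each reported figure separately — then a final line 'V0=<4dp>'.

(0,0): Delta=1.0000 Bond=-95.7289
(1,0): Delta=1.0000 Bond=-102.4299
(1,1): Delta=1.0000 Bond=-102.4299
V0=23.2711

The replicating-portfolio and risk-neutral prices coincide; use p* = (1.07−0.68)/(1.1−0.68) = 0.9286 for the latter.
Terminal values V(2,·): V(2,0)=-54.5744, V(2,1)=-20.5880, V(2,2)=34.3900
(1,0): S=80.9200. Δ = (V_up−V_dn)/(S_up−S_dn) = (-20.5880−-54.5744)/(89.0120−55.0256) = 1.0000. V = [p*·-20.5880 + (1−p*)·-54.5744]/1.07 = -21.5099. B = V − Δ·S = -102.4299.
(1,1): S=130.9000. Δ = (V_up−V_dn)/(S_up−S_dn) = (34.3900−-20.5880)/(143.9900−89.0120) = 1.0000. V = [p*·34.3900 + (1−p*)·-20.5880]/1.07 = 28.4701. B = V − Δ·S = -102.4299.
(0,0): S=119.0000. Δ = (V_up−V_dn)/(S_up−S_dn) = (28.4701−-21.5099)/(130.9000−80.9200) = 1.0000. V = [p*·28.4701 + (1−p*)·-21.5099]/1.07 = 23.2711. B = V − Δ·S = -95.7289.
Each (Δ,B) replicates both successor values, so the strategy is self-financing and V0 is arbitrage-free.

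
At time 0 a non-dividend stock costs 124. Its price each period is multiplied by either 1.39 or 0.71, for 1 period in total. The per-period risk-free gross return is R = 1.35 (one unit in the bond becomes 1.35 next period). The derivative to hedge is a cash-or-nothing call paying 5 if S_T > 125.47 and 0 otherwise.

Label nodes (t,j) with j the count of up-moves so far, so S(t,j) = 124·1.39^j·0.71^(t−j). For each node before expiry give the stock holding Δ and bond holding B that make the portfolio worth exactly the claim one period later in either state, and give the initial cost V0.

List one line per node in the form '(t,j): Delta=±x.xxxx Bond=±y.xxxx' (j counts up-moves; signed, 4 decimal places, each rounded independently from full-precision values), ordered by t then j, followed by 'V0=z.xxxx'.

(0,0): Delta=0.0593 Bond=-3.8671
V0=3.4858

Under the risk-neutral measure, an up-move has probability p* = (R−d)/(u−d) = 0.9412 and values discount at R = 1.35.
Payoff layer (t=1): V(1,0)=0.0000, V(1,1)=5.0000
  t=0,j=0: stock 124.0000 → up 172.3600 (V=5.0000), down 88.0400 (V=0.0000). Price 3.4858; hedge Δ=0.0593, bond B=-3.8671.
Self-financing check: at every node Δ·S+B equals the discounted successor values.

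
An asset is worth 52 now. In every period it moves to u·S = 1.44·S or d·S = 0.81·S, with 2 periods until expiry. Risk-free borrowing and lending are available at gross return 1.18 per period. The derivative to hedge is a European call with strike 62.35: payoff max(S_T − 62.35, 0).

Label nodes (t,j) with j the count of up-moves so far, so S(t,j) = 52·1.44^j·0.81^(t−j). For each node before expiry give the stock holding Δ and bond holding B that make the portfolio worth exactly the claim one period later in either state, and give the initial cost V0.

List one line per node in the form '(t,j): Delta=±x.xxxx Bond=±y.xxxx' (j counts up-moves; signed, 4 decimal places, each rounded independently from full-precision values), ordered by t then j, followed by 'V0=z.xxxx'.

No-arbitrage ⇒ martingale measure with p* = (R−d)/(u−d) = 0.5873.
Terminal payoffs: V(2,0)=0.0000, V(2,1)=0.0000, V(2,2)=45.4772
Node (1,0) S=42.1200: V=(p*·0.0000+(1−p*)·0.0000)/1.18=0.0000; Δ=(0.0000−0.0000)/(60.6528−34.1172)=0.0000; B=V−Δ·S=0.0000
Node (1,1) S=74.8800: V=(p*·45.4772+(1−p*)·0.0000)/1.18=22.6346; Δ=(45.4772−0.0000)/(107.8272−60.6528)=0.9640; B=V−Δ·S=-49.5514
Node (0,0) S=52.0000: V=(p*·22.6346+(1−p*)·0.0000)/1.18=11.2655; Δ=(22.6346−0.0000)/(74.8800−42.1200)=0.6909; B=V−Δ·S=-24.6624
Root portfolio cost Δ·52+B reproduces V0=11.2655.

(0,0): Delta=0.6909 Bond=-24.6624
(1,0): Delta=0.0000 Bond=0.0000
(1,1): Delta=0.9640 Bond=-49.5514
V0=11.2655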